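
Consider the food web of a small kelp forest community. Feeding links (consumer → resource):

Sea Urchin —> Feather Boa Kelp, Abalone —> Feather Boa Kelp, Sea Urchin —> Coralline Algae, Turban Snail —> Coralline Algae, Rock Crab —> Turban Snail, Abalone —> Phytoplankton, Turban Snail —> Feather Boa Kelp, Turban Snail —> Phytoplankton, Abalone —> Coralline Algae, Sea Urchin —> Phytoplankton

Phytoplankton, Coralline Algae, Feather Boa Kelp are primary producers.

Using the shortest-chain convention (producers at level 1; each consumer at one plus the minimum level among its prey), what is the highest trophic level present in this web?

Producers (level 1): Phytoplankton, Coralline Algae, Feather Boa Kelp.
Following each consumer down to its lowest-level prey: Phytoplankton → Turban Snail → Rock Crab (levels 1 through 3).
All prey of Rock Crab (Turban Snail 2) are at level 2 or above, so Rock Crab is at level 1 + 2 = 3.
Every consumer has at least one prey at level 2 or below, so none exceeds level 3.

3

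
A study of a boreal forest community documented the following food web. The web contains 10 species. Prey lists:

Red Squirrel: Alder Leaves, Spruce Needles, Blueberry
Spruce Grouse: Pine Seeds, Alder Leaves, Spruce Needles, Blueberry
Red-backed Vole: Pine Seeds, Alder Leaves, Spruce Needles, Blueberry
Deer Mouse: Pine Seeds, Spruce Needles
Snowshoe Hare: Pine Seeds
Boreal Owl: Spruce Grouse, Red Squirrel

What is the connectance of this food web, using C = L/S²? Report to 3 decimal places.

The web has S = 10 species and L = 16 feeding links.
C = L / S² = 16 / 100 = 0.1600 ≈ 0.160.

C = 0.160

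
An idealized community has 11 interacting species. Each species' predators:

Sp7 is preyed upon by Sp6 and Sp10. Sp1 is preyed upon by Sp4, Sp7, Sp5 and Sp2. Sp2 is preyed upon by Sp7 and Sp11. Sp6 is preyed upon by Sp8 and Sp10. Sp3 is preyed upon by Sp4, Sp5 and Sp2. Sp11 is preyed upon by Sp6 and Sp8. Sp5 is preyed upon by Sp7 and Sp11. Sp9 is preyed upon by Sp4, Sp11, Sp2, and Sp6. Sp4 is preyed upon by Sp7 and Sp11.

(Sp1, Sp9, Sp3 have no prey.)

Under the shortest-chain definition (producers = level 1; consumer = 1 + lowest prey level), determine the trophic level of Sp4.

Sp1 is a producer → level 1.
Sp4 eats Sp1 → level 2.

Trophic level 2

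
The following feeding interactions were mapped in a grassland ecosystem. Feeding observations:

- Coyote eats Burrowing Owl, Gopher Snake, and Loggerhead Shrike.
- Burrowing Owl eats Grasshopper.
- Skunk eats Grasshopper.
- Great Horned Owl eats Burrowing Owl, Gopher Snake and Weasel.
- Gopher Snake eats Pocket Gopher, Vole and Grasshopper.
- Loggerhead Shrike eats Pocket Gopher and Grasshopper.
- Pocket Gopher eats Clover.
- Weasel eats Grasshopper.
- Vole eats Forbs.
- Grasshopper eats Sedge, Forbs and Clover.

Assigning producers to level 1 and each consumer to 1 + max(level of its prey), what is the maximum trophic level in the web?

4

Producers (level 1): Clover, Sedge, Forbs.
Clover → Grasshopper → Loggerhead Shrike → Coyote gives Coyote level 4.
No species has a prey at level 4, so no species reaches level 5.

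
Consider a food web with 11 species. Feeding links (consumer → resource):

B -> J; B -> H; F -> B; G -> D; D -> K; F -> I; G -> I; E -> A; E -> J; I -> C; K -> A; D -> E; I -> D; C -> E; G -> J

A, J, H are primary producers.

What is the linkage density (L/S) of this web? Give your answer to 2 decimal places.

L/S = 1.36

There are L = 15 links among S = 11 species.
L/S = 15/11 = 1.3636 ≈ 1.36.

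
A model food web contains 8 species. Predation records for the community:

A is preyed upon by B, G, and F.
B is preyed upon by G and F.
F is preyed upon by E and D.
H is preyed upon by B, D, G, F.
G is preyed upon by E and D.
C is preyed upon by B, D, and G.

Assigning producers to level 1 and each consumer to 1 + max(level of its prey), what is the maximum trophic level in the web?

Producers (level 1): C, H, A.
C → B → G → D gives D level 4.
No species has a prey at level 4, so no species reaches level 5.

4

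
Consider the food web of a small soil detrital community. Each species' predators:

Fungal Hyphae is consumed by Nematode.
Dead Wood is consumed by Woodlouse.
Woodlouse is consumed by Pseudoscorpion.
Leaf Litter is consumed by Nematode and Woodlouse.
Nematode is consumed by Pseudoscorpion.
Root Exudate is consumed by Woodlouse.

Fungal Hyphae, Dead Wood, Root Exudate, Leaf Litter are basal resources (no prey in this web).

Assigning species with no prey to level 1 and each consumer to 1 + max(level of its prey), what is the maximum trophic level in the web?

3

Basal resources (level 1): Fungal Hyphae, Dead Wood, Root Exudate, Leaf Litter.
Dead Wood → Woodlouse → Pseudoscorpion gives Pseudoscorpion level 3.
No species has a prey at level 3, so no species reaches level 4.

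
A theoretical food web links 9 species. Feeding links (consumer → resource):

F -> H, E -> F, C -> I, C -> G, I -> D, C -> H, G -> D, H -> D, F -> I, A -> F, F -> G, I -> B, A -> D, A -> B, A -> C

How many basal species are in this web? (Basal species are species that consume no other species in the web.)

2

Basal species (no prey listed): B, D.
Count: 2.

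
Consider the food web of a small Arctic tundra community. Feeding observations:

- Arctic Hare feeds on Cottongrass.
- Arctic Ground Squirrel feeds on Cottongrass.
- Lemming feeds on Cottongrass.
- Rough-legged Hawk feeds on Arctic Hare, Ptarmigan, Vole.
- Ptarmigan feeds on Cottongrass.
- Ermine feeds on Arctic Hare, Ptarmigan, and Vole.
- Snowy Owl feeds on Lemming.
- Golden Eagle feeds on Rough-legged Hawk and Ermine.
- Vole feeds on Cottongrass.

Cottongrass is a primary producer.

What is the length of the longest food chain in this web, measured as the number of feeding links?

One longest chain: Cottongrass → Arctic Hare → Ermine → Golden Eagle.
It has 4 species and 3 links.

3 links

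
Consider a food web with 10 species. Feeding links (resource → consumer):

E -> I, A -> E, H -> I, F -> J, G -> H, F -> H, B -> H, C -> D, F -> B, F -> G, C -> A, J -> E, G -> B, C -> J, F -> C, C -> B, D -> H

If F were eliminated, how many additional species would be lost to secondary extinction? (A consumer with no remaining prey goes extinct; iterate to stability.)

Remove F.
Round 1: G (all prey gone), C (all prey gone) → extinct.
Round 2: J (all prey gone), D (all prey gone), A (all prey gone), B (all prey gone) → extinct.
Round 3: H (all prey gone), E (all prey gone) → extinct.
Round 4: I (all prey gone) → extinct.
No further losses. Total secondary extinctions: 9.

9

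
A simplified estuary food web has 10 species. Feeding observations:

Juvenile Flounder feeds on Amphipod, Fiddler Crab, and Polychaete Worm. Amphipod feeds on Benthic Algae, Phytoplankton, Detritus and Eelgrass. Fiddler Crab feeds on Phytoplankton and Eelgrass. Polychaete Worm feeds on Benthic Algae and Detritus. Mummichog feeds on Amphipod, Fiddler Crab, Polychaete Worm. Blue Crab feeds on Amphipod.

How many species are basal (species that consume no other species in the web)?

4

Basal species (no prey listed): Eelgrass, Detritus, Benthic Algae, Phytoplankton.
Count: 4.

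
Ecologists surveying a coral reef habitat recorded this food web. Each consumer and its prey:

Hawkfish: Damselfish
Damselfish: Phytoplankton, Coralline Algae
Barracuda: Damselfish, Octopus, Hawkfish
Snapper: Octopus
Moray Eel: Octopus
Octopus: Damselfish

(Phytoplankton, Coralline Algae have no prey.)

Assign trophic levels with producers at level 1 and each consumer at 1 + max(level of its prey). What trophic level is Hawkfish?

Phytoplankton is a producer → level 1.
Damselfish eats Phytoplankton (level 1); other prey at levels: Coralline Algae 1 → level 2.
Hawkfish eats Damselfish → level 3.

Trophic level 3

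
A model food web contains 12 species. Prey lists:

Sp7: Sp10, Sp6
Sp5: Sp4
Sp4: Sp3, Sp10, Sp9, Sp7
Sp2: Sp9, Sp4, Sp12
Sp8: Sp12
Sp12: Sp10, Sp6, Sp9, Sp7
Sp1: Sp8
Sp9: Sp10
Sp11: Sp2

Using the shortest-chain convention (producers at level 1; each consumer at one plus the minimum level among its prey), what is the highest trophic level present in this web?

Producers (level 1): Sp3, Sp10, Sp6.
Following each consumer down to its lowest-level prey: Sp10 → Sp12 → Sp8 → Sp1 (levels 1 through 4).
All prey of Sp1 (Sp8 3) are at level 3 or above, so Sp1 is at level 1 + 3 = 4.
Every consumer has at least one prey at level 3 or below, so none exceeds level 4.

4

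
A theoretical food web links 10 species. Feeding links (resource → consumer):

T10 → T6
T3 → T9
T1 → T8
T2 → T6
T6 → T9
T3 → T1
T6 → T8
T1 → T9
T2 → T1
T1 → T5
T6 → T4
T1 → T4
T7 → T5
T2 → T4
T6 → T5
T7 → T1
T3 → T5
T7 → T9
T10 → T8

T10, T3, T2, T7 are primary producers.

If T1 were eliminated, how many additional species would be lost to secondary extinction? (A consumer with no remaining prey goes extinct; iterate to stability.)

Remove T1.
Every predator of it retains at least one other prey: T4 still has T2, T6; T9 still has T3, T7, T6; T5 still has T3, T7, T6; T8 still has T10, T6.
No consumer loses all prey, so no secondary extinctions occur.

0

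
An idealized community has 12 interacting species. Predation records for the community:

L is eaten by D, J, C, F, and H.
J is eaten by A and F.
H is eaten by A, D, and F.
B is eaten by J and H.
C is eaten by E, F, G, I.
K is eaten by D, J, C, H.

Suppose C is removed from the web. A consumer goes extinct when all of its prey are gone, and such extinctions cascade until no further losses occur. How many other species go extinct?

Remove C.
Round 1: I (all prey gone), G (all prey gone), E (all prey gone) → extinct.
No further losses. Total secondary extinctions: 3.

3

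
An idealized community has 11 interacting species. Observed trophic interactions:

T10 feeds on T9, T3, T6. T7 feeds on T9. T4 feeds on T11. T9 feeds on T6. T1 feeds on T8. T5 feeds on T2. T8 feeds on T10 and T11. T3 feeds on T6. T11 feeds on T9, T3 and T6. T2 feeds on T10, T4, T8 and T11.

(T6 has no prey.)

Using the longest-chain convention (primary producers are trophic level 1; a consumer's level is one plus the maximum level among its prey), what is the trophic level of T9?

T6 is a producer → level 1.
T9 eats T6 → level 2.

Trophic level 2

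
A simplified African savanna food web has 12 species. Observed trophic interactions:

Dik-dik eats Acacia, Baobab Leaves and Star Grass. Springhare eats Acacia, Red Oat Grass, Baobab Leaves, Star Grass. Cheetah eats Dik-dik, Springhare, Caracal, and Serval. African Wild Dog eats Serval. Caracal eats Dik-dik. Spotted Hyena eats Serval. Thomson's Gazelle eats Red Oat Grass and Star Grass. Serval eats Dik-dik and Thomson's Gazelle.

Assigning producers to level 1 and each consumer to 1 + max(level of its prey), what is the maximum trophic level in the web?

Producers (level 1): Baobab Leaves, Acacia, Red Oat Grass, Star Grass.
Baobab Leaves → Dik-dik → Caracal → Cheetah gives Cheetah level 4.
No species has a prey at level 4, so no species reaches level 5.

4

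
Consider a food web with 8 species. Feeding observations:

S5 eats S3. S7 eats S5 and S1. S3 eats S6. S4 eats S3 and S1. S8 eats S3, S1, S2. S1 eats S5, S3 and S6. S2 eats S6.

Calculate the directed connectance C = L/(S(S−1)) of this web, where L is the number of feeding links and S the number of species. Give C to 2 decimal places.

C = 0.23

The web has S = 8 species and L = 13 feeding links.
C = L / (S(S−1)) = 13 / 56 = 0.2321 ≈ 0.23.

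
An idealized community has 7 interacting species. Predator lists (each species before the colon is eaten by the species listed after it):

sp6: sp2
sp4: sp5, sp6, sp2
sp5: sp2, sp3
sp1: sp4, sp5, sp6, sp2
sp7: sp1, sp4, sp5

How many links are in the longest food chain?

4 links

One longest chain: sp7 → sp1 → sp4 → sp5 → sp2.
It has 5 species and 4 links.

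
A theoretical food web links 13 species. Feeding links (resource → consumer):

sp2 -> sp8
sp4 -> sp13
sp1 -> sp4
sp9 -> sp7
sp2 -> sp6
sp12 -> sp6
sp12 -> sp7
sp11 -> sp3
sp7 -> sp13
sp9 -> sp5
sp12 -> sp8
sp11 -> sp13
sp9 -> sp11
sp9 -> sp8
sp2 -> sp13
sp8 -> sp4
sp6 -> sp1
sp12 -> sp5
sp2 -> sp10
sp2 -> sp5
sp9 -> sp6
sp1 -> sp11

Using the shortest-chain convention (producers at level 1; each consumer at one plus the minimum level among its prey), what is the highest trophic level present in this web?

Producers (level 1): sp2, sp12, sp9.
Following each consumer down to its lowest-level prey: sp2 → sp8 → sp4 (levels 1 through 3).
All prey of sp4 (sp8 2, sp1 3) are at level 2 or above, so sp4 is at level 1 + 2 = 3.
Every consumer has at least one prey at level 2 or below, so none exceeds level 3.

3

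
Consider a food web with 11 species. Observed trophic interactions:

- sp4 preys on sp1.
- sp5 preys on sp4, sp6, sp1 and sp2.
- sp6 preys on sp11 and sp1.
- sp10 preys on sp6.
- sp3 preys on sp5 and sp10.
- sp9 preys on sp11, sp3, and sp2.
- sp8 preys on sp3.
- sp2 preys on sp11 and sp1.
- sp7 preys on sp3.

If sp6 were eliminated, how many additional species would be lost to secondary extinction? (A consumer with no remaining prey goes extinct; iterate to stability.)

1

Remove sp6.
Round 1: sp10 (all prey gone) → extinct.
No further losses. Total secondary extinctions: 1.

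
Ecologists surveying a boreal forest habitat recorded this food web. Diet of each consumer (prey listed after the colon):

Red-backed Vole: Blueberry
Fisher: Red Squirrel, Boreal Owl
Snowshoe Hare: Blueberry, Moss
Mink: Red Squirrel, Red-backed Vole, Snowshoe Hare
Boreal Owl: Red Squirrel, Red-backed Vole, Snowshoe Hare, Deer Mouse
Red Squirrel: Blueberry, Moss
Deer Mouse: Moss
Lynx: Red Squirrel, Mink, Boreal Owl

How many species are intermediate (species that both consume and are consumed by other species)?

6

Intermediate species (has both prey and predators): Red Squirrel, Red-backed Vole, Snowshoe Hare, Deer Mouse, Mink, Boreal Owl.
Count: 6.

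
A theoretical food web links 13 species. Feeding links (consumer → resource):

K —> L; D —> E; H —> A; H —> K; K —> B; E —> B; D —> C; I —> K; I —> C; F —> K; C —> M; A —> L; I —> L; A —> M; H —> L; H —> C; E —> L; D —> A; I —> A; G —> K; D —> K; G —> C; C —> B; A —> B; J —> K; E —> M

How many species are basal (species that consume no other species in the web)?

3

Basal species (no prey listed): B, M, L.
Count: 3.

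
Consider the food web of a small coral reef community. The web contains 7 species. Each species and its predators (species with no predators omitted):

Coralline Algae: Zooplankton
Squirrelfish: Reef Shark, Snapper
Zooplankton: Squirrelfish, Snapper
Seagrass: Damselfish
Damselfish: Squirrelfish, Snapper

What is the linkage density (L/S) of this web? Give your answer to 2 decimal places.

There are L = 8 links among S = 7 species.
L/S = 8/7 = 1.1429 ≈ 1.14.

L/S = 1.14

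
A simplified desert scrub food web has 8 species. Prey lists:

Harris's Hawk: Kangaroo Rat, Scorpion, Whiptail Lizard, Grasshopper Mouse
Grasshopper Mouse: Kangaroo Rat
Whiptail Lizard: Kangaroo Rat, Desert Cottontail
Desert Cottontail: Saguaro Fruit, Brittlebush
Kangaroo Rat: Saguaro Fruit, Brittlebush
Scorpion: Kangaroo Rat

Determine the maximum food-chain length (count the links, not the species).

3 links

One longest chain: Saguaro Fruit → Kangaroo Rat → Scorpion → Harris's Hawk.
It has 4 species and 3 links.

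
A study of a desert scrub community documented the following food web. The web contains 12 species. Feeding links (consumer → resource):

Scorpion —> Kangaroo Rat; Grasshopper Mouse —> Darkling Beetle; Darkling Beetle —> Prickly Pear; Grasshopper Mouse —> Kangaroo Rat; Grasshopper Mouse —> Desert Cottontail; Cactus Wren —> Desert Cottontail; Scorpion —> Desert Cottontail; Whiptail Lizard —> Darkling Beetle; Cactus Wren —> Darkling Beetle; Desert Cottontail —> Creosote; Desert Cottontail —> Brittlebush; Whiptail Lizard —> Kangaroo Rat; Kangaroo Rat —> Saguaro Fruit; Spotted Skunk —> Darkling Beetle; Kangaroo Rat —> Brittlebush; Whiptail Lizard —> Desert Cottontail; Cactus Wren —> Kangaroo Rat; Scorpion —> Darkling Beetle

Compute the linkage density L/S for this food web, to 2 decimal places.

L/S = 1.50

There are L = 18 links among S = 12 species.
L/S = 18/12 = 1.5000 ≈ 1.50.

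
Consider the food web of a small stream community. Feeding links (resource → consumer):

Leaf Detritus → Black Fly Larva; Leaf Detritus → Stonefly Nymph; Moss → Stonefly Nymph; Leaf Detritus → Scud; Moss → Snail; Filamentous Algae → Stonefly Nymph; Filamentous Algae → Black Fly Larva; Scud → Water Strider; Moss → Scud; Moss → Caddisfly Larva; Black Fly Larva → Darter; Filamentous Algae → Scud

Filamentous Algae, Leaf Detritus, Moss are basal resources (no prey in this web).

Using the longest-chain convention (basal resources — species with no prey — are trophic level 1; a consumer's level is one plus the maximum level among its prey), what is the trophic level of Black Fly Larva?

Filamentous Algae has no prey (basal) → level 1.
Black Fly Larva eats Filamentous Algae (level 1); other prey at levels: Leaf Detritus 1 → level 2.

Trophic level 2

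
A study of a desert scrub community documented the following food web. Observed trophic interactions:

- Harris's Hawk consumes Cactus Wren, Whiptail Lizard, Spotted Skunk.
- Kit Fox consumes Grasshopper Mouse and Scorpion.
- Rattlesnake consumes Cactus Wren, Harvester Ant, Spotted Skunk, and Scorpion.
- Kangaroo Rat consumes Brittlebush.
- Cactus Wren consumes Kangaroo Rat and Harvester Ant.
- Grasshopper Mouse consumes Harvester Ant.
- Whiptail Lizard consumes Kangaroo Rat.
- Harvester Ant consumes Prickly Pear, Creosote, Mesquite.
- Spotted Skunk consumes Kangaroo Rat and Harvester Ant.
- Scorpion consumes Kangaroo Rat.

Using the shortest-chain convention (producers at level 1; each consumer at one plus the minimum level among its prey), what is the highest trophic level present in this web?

Producers (level 1): Prickly Pear, Mesquite, Brittlebush, Creosote.
Following each consumer down to its lowest-level prey: Prickly Pear → Harvester Ant → Grasshopper Mouse → Kit Fox (levels 1 through 4).
All prey of Kit Fox (Grasshopper Mouse 3, Scorpion 3) are at level 3 or above, so Kit Fox is at level 1 + 3 = 4.
Every consumer has at least one prey at level 3 or below, so none exceeds level 4.

4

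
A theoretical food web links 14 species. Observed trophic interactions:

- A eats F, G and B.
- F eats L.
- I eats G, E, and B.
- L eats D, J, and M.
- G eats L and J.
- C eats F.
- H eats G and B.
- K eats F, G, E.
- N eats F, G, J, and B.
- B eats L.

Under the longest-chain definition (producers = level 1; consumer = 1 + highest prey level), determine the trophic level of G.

J is a producer → level 1.
L eats J (level 1); other prey at levels: D 1, M 1 → level 2.
G eats L (level 2); other prey at levels: J 1 → level 3.

Trophic level 3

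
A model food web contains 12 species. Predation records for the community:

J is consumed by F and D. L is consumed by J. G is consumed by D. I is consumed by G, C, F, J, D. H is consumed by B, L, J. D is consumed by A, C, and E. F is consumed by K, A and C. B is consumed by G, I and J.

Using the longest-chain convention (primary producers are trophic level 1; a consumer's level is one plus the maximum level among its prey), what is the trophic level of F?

H is a producer → level 1.
B eats H → level 2.
I eats B → level 3.
J eats I (level 3); other prey at levels: H 1, L 2, B 2 → level 4.
F eats J (level 4); other prey at levels: I 3 → level 5.

Trophic level 5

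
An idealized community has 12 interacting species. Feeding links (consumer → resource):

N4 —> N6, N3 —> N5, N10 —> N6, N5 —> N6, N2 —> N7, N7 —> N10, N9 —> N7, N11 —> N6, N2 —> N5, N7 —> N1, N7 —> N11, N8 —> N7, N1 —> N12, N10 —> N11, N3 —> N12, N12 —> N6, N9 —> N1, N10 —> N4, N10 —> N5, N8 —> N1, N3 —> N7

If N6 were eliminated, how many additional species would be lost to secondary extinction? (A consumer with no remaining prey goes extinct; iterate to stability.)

11

Remove N6.
Round 1: N4 (all prey gone), N12 (all prey gone), N5 (all prey gone), N11 (all prey gone) → extinct.
Round 2: N10 (all prey gone), N1 (all prey gone) → extinct.
Round 3: N7 (all prey gone) → extinct.
Round 4: N3 (all prey gone), N9 (all prey gone), N8 (all prey gone), N2 (all prey gone) → extinct.
No further losses. Total secondary extinctions: 11.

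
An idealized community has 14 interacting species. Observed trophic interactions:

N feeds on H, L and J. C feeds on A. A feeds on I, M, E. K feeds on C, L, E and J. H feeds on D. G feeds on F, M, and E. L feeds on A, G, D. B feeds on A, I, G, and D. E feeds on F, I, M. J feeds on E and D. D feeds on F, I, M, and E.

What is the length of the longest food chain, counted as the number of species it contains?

5 species

One longest chain: I → E → D → J → N.
It has 5 species and 4 links.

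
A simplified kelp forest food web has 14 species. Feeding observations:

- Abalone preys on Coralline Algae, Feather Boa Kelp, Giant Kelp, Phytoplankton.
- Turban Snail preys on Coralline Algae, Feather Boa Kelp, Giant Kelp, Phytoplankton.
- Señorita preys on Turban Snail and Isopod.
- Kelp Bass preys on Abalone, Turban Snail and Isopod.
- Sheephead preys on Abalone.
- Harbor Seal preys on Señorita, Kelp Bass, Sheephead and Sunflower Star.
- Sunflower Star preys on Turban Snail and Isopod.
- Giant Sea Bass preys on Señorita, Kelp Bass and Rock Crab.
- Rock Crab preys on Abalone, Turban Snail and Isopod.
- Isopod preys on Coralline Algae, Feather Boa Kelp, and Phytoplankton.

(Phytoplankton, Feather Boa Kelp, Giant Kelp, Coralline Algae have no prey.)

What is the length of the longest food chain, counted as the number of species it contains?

4 species

One longest chain: Phytoplankton → Turban Snail → Señorita → Giant Sea Bass.
It has 4 species and 3 links.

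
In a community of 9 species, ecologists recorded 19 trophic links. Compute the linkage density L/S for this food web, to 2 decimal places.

There are L = 19 links among S = 9 species.
L/S = 19/9 = 2.1111 ≈ 2.11.

L/S = 2.11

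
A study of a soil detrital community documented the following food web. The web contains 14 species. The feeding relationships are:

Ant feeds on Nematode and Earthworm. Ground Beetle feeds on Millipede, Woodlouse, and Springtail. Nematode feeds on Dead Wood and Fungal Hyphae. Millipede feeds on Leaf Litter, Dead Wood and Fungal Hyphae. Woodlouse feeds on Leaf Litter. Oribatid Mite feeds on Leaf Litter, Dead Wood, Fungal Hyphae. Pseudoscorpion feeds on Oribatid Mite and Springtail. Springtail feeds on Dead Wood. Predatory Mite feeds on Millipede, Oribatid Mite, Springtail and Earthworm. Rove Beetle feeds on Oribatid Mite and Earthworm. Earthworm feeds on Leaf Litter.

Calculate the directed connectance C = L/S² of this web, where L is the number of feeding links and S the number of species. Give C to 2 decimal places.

The web has S = 14 species and L = 24 feeding links.
C = L / S² = 24 / 196 = 0.1224 ≈ 0.12.

C = 0.12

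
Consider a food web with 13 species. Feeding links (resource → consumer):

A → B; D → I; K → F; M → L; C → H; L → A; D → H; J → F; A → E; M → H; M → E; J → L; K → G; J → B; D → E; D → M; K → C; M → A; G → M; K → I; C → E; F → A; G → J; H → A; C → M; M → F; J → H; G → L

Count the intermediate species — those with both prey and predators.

Intermediate species (has both prey and predators): G, C, J, M, F, L, H, A.
Count: 8.

8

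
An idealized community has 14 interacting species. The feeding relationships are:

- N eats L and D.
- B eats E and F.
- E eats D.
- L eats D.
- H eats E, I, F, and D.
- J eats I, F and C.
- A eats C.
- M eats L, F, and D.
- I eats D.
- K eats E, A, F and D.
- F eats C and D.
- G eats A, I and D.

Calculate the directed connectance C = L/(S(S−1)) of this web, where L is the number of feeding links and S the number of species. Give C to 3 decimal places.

C = 0.148

The web has S = 14 species and L = 27 feeding links.
C = L / (S(S−1)) = 27 / 182 = 0.1484 ≈ 0.148.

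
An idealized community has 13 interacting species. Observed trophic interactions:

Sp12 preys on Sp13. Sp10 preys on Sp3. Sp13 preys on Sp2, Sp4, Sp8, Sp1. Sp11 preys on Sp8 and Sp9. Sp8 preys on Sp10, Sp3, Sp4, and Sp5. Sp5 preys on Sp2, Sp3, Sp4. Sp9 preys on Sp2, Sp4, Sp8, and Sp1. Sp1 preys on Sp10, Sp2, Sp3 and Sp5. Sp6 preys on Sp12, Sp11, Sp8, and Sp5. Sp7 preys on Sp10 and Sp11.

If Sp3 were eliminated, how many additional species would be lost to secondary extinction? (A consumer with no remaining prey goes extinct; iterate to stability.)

Remove Sp3.
Round 1: Sp10 (all prey gone) → extinct.
No further losses. Total secondary extinctions: 1.

1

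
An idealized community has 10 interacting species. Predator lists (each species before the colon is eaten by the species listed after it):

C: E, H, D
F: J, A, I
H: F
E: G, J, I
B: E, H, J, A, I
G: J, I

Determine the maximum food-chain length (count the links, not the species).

One longest chain: C → H → F → J.
It has 4 species and 3 links.

3 links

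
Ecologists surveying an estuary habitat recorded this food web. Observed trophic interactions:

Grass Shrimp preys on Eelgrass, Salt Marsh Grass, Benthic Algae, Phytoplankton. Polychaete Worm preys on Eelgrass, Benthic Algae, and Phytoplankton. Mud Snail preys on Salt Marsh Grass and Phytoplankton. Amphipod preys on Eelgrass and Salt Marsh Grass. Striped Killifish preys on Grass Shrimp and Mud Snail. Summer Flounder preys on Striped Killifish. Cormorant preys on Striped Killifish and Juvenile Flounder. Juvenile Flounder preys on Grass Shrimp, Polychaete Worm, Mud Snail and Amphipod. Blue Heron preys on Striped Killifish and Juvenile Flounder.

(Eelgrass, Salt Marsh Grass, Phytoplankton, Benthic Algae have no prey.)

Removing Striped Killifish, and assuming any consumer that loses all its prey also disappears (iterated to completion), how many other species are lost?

1

Remove Striped Killifish.
Round 1: Summer Flounder (all prey gone) → extinct.
No further losses. Total secondary extinctions: 1.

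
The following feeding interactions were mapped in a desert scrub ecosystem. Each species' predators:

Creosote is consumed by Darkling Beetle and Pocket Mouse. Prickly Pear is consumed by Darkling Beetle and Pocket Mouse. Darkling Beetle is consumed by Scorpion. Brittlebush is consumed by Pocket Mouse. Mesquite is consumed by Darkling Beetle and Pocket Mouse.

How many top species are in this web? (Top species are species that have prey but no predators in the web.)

2

Top species (has prey, but nothing eats it): Pocket Mouse, Scorpion.
Count: 2.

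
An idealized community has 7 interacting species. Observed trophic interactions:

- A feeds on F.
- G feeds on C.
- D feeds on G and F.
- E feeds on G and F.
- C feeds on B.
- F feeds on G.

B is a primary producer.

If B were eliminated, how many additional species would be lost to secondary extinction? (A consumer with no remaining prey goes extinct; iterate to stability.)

Remove B.
Round 1: C (all prey gone) → extinct.
Round 2: G (all prey gone) → extinct.
Round 3: F (all prey gone) → extinct.
Round 4: A (all prey gone), E (all prey gone), D (all prey gone) → extinct.
No further losses. Total secondary extinctions: 6.

6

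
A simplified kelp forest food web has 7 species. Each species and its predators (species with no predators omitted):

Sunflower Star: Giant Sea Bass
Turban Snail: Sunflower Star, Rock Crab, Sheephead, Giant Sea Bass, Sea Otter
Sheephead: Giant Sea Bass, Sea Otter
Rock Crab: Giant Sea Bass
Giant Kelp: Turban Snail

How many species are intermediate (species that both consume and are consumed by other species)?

Intermediate species (has both prey and predators): Turban Snail, Sunflower Star, Rock Crab, Sheephead.
Count: 4.

4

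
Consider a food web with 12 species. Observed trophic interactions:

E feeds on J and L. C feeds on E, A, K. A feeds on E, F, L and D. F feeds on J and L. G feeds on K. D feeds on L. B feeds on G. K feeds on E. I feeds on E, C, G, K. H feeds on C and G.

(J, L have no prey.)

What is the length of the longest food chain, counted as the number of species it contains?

One longest chain: J → E → K → G → B.
It has 5 species and 4 links.

5 species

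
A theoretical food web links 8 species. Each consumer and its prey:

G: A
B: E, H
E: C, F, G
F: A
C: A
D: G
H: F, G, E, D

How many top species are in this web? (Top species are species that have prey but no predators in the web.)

1

Top species (has prey, but nothing eats it): B.
Count: 1.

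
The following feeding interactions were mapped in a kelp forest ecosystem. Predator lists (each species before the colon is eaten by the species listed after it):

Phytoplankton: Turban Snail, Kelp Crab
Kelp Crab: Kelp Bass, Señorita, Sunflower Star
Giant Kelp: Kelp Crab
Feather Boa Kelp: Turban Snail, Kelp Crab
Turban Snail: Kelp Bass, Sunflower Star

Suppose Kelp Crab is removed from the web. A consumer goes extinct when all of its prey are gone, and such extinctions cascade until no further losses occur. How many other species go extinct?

1

Remove Kelp Crab.
Round 1: Señorita (all prey gone) → extinct.
No further losses. Total secondary extinctions: 1.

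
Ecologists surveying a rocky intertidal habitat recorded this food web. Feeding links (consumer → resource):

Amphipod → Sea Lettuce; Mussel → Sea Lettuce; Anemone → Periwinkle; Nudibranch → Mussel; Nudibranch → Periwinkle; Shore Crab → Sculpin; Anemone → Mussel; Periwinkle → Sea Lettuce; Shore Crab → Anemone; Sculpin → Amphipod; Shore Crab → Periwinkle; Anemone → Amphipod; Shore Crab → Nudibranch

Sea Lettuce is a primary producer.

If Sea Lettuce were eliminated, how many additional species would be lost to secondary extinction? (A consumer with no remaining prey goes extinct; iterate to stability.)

7

Remove Sea Lettuce.
Round 1: Amphipod (all prey gone), Mussel (all prey gone), Periwinkle (all prey gone) → extinct.
Round 2: Sculpin (all prey gone), Nudibranch (all prey gone), Anemone (all prey gone) → extinct.
Round 3: Shore Crab (all prey gone) → extinct.
No further losses. Total secondary extinctions: 7.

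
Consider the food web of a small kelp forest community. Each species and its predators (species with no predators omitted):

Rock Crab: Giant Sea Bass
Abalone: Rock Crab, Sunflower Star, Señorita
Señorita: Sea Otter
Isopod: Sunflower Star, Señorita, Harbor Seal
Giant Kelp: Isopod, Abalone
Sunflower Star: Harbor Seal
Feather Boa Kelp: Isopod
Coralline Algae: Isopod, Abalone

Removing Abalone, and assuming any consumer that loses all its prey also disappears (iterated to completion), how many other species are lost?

2

Remove Abalone.
Round 1: Rock Crab (all prey gone) → extinct.
Round 2: Giant Sea Bass (all prey gone) → extinct.
No further losses. Total secondary extinctions: 2.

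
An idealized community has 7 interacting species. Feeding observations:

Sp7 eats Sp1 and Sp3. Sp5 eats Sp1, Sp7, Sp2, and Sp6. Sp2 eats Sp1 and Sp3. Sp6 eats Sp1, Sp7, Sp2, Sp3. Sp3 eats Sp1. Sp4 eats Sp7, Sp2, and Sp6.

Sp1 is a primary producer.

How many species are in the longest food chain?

5 species

One longest chain: Sp1 → Sp3 → Sp2 → Sp6 → Sp5.
It has 5 species and 4 links.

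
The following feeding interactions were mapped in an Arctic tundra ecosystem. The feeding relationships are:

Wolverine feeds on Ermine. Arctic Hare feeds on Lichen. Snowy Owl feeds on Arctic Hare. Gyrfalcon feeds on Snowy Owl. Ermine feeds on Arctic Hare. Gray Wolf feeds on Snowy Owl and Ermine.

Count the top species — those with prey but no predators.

Top species (has prey, but nothing eats it): Gray Wolf, Gyrfalcon, Wolverine.
Count: 3.

3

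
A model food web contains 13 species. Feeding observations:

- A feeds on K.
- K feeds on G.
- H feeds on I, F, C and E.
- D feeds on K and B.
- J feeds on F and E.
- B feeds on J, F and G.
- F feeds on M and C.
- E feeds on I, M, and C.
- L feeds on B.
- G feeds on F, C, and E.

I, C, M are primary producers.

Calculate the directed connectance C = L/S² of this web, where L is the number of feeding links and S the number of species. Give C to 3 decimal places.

The web has S = 13 species and L = 22 feeding links.
C = L / S² = 22 / 169 = 0.1302 ≈ 0.130.

C = 0.130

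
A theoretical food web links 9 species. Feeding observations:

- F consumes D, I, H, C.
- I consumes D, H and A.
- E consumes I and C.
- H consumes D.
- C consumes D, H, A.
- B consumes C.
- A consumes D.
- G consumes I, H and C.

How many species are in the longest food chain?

4 species

One longest chain: D → H → I → E.
It has 4 species and 3 links.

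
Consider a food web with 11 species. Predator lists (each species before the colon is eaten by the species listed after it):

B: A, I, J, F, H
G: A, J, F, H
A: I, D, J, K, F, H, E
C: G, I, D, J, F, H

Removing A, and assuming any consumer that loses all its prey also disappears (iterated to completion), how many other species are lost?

Remove A.
Round 1: K (all prey gone), E (all prey gone) → extinct.
No further losses. Total secondary extinctions: 2.

2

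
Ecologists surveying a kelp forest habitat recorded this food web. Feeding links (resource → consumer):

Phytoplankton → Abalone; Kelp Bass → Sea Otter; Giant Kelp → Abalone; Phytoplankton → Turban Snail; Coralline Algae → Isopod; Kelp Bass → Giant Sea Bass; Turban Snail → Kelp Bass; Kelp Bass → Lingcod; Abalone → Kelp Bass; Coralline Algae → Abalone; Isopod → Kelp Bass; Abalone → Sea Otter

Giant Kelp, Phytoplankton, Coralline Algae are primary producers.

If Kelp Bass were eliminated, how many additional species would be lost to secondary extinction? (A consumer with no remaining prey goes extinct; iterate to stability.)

2

Remove Kelp Bass.
Round 1: Giant Sea Bass (all prey gone), Lingcod (all prey gone) → extinct.
No further losses. Total secondary extinctions: 2.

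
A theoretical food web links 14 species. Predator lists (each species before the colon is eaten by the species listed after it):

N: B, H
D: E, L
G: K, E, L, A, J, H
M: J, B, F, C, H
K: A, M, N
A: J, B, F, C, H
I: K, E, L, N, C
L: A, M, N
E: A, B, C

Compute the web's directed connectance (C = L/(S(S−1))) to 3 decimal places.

The web has S = 14 species and L = 34 feeding links.
C = L / (S(S−1)) = 34 / 182 = 0.1868 ≈ 0.187.

C = 0.187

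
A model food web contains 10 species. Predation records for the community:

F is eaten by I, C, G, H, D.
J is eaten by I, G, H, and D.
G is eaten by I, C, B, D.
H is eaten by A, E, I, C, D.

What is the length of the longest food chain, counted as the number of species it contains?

One longest chain: F → G → B.
It has 3 species and 2 links.

3 species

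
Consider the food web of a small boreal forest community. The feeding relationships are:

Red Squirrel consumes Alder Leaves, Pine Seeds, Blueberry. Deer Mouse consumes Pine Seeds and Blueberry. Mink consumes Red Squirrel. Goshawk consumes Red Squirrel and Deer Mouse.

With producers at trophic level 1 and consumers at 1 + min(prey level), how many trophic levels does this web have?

Producers (level 1): Pine Seeds, Alder Leaves, Blueberry.
Following each consumer down to its lowest-level prey: Pine Seeds → Red Squirrel → Goshawk (levels 1 through 3).
All prey of Goshawk (Red Squirrel 2, Deer Mouse 2) are at level 2 or above, so Goshawk is at level 1 + 2 = 3.
Every consumer has at least one prey at level 2 or below, so none exceeds level 3.

3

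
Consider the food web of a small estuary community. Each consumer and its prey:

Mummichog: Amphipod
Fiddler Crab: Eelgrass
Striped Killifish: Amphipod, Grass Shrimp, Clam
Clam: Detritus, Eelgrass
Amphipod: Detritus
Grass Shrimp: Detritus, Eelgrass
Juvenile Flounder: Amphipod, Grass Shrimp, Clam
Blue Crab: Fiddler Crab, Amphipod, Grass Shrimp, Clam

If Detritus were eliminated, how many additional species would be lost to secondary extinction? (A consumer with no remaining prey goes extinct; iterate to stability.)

Remove Detritus.
Round 1: Amphipod (all prey gone) → extinct.
Round 2: Mummichog (all prey gone) → extinct.
No further losses. Total secondary extinctions: 2.

2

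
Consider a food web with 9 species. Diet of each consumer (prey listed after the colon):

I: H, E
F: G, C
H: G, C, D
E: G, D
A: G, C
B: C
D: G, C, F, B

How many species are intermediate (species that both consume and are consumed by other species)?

5

Intermediate species (has both prey and predators): F, B, D, H, E.
Count: 5.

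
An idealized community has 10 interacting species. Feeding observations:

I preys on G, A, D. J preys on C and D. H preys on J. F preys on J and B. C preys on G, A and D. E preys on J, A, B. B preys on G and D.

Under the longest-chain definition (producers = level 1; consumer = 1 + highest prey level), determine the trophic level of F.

D is a producer → level 1.
C eats D (level 1); other prey at levels: G 1, A 1 → level 2.
J eats C (level 2); other prey at levels: D 1 → level 3.
F eats J (level 3); other prey at levels: B 2 → level 4.

Trophic level 4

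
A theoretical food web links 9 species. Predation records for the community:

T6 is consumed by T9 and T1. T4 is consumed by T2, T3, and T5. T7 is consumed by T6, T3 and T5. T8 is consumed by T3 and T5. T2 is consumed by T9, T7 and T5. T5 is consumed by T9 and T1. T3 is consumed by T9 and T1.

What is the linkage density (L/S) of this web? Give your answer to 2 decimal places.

There are L = 17 links among S = 9 species.
L/S = 17/9 = 1.8889 ≈ 1.89.

L/S = 1.89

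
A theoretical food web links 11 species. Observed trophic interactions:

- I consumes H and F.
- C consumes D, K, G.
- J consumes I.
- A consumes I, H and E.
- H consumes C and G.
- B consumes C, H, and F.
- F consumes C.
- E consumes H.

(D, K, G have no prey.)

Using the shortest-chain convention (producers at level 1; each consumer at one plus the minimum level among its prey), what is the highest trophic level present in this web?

Producers (level 1): D, K, G.
Following each consumer down to its lowest-level prey: G → H → I → J (levels 1 through 4).
All prey of J (I 3) are at level 3 or above, so J is at level 1 + 3 = 4.
Every consumer has at least one prey at level 3 or below, so none exceeds level 4.

4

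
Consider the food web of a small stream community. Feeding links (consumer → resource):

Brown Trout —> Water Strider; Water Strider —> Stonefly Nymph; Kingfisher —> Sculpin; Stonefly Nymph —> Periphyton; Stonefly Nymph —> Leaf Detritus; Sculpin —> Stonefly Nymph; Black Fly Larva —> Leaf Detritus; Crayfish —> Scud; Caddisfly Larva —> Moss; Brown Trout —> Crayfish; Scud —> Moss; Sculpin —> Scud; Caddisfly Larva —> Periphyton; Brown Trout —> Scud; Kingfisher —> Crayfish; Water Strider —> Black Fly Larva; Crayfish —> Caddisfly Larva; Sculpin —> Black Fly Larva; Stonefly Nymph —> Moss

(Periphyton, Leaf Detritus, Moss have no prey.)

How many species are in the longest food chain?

4 species

One longest chain: Periphyton → Stonefly Nymph → Water Strider → Brown Trout.
It has 4 species and 3 links.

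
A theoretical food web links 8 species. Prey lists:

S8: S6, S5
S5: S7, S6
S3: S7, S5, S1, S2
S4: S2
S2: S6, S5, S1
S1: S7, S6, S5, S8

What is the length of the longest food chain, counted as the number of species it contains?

6 species

One longest chain: S7 → S5 → S8 → S1 → S2 → S3.
It has 6 species and 5 links.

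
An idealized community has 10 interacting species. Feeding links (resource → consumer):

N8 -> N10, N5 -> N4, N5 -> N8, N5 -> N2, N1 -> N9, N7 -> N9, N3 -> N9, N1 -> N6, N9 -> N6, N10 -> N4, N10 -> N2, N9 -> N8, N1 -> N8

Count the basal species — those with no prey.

Basal species (no prey listed): N7, N1, N5, N3.
Count: 4.

4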